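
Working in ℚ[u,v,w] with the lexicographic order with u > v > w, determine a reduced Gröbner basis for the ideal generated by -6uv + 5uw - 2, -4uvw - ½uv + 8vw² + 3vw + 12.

f_1 = -6uv + 5uw - 2, LT = uv.
f_2 = -4uvw - ½uv + 8vw² + 3vw + 12, LT = uvw.

S(f_1,f_2): lcm = uvw. S = -⅛uv - ⅚uw² + 2vw² + ¾vw + ⅓w + 3.
  leading term uv: subtract (1/48)·f_1 from -⅛uv - ⅚uw² + 2vw² + ¾vw + ⅓w + 3 → -⅚uw² - 5/48uw + 2vw² + ¾vw + ⅓w + 73/24
  leading term uw²: no divisor's leading term divides it; move -⅚uw² to the remainder.
  leading term uw: no divisor's leading term divides it; move -5/48uw to the remainder.
  leading term vw²: no divisor's leading term divides it; move 2vw² to the remainder.
  leading term vw: no divisor's leading term divides it; move ¾vw to the remainder.
  leading term w: no divisor's leading term divides it; move ⅓w to the remainder.
  leading term 1: no divisor's leading term divides it; move 73/24 to the remainder.
  remainder -⅚uw² - 5/48uw + 2vw² + ¾vw + ⅓w + 73/24 ≠ 0; add g_3 = -⅚uw² - 5/48uw + 2vw² + ¾vw + ⅓w + 73/24 to the basis.

S(f_1,g_3): lcm = uvw². S = -⅛uvw - ⅚uw³ + 12/5v²w² + 9/10v²w + ⅖vw + 73/20v + ⅓w².
  leading term uvw: subtract (1/48w)·f_1 from -⅛uvw - ⅚uw³ + 12/5v²w² + 9/10v²w + ⅖vw + 73/20v + ⅓w² → -⅚uw³ - 5/48uw² + 12/5v²w² + 9/10v²w + ⅖vw + 73/20v + ⅓w² + 1/24w
  leading term uw³: subtract (w)·g_3 from -⅚uw³ - 5/48uw² + 12/5v²w² + 9/10v²w + ⅖vw + 73/20v + ⅓w² + 1/24w → 12/5v²w² + 9/10v²w - 2vw³ - ¾vw² + ⅖vw + 73/20v - 3w
  leading term v²w²: no divisor's leading term divides it; move 12/5v²w² to the remainder.
  leading term v²w: no divisor's leading term divides it; move 9/10v²w to the remainder.
  leading term vw³: no divisor's leading term divides it; move -2vw³ to the remainder.
  leading term vw²: no divisor's leading term divides it; move -¾vw² to the remainder.
  leading term vw: no divisor's leading term divides it; move ⅖vw to the remainder.
  leading term v: no divisor's leading term divides it; move 73/20v to the remainder.
  leading term w: no divisor's leading term divides it; move -3w to the remainder.
  remainder 12/5v²w² + 9/10v²w - 2vw³ - ¾vw² + ⅖vw + 73/20v - 3w ≠ 0; add g_4 = 12/5v²w² + 9/10v²w - 2vw³ - ¾vw² + ⅖vw + 73/20v - 3w to the basis.

The other S-polynomials (S(f_2,g_3), S(f_1,g_4), S(f_2,g_4), S(g_3,g_4)) all reduce to 0 modulo the current basis, so we have a Gröbner basis.
Inter-reduce: drop elements whose leading term is divisible by another's, tail-reduce, and make monic.

G = {uv - ⅚uw + ⅓, uw² + ⅛uw - 12/5vw² - 9/10vw - ⅖w - 73/20, v²w² + ⅜v²w - ⅚vw³ - 5/16vw² + ⅙vw + 73/48v - 5/4w}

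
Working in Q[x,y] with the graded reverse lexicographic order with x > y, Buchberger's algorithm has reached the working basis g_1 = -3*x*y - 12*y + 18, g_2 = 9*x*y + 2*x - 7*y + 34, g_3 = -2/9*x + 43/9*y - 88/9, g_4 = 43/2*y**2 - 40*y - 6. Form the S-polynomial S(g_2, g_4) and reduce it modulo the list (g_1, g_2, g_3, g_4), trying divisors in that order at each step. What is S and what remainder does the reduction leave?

S(g_2, g_4) = 806/387*x*y - 7/9*y**2 + 12/43*x + 34/9*y; remainder on division = 0.

lcm(LM(g_2), LM(g_4)) = x*y**2.
S = (lcm/LT(g_2))·g_2 − (lcm/LT(g_4))·g_4 = 806/387*x*y - 7/9*y**2 + 12/43*x + 34/9*y.
Reduce S modulo (g_1, g_2, g_3, g_4) in that order:
  leading term x*y: subtract (-806/1161)·g_1 from 806/387*x*y - 7/9*y**2 + 12/43*x + 34/9*y → -7/9*y**2 + 12/43*x - 1762/387*y + 1612/129
  leading term y**2: subtract (-14/387)·g_4 from -7/9*y**2 + 12/43*x - 1762/387*y + 1612/129 → 12/43*x - 6*y + 528/43
  leading term x: subtract (-54/43)·g_3 from 12/43*x - 6*y + 528/43 → 0
The remainder is 0, so this S-polynomial contributes no new basis element.
An S-polynomial is built so that the two leading terms cancel; whether anything survives reduction is exactly the Gröbner-basis criterion.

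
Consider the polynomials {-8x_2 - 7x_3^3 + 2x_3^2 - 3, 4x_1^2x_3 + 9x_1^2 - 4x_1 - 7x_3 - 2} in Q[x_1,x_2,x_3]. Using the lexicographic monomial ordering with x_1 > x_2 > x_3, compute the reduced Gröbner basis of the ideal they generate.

G = {x_1^2x_3 + 9/4x_1^2 - x_1 - 7/4x_3 - 1/2, x_2 + 7/8x_3^3 - 1/4x_3^2 + 3/8}

Buchberger's algorithm terminates because the ascending chain of leading-term ideals stabilizes.

f_1 = -8x_2 - 7x_3^3 + 2x_3^2 - 3, LT = x_2.
f_2 = 4x_1^2x_3 + 9x_1^2 - 4x_1 - 7x_3 - 2, LT = x_1^2x_3.

The S-polynomials (S(f_1,f_2)) all reduce to 0 modulo the current basis, so we have a Gröbner basis.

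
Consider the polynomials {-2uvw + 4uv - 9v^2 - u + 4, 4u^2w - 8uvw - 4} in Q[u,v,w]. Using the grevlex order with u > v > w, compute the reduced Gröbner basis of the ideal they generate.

G = {v^3w - uv^2 + 9/4v^3 + 1/4uv + 2/9uw - 5/9vw - 7/9v - 1/18, u^2v - 17/4uv^2 + 9/2v^3 - 1/4u^2 + 1/2uv + u - 5/2v, u^2w - 4uv + 9v^2 + u - 5, uvw - 2uv + 9/2v^2 + 1/2u - 2}

f_1 = -2uvw + 4uv - 9v^2 - u + 4, LT = uvw.
f_2 = 4u^2w - 8uvw - 4, LT = u^2w.

S(f_1,f_2): lcm = u^2vw. S = 2uv^2w - 2u^2v + 9/2uv^2 + 1/2u^2 - 2u + v.
  leading term uv^2w: subtract (-v)·f_1 from 2uv^2w - 2u^2v + 9/2uv^2 + 1/2u^2 - 2u + v → -2u^2v + 17/2uv^2 - 9v^3 + 1/2u^2 - uv - 2u + 5v
  leading term u^2v: no divisor's leading term divides it; move -2u^2v to the remainder.
  leading term uv^2: no divisor's leading term divides it; move 17/2uv^2 to the remainder.
  leading term v^3: no divisor's leading term divides it; move -9v^3 to the remainder.
  leading term u^2: no divisor's leading term divides it; move 1/2u^2 to the remainder.
  leading term uv: no divisor's leading term divides it; move -uv to the remainder.
  leading term u: no divisor's leading term divides it; move -2u to the remainder.
  leading term v: no divisor's leading term divides it; move 5v to the remainder.
  remainder -2u^2v + 17/2uv^2 - 9v^3 + 1/2u^2 - uv - 2u + 5v ≠ 0; add g_3 = -2u^2v + 17/2uv^2 - 9v^3 + 1/2u^2 - uv - 2u + 5v to the basis.

S(f_1,g_3): lcm = u^2vw. S = 17/4uv^2w - 9/2v^3w - 2u^2v + 9/2uv^2 + 1/4u^2w - 1/2uvw + 1/2u^2 - uw + 5/2vw - 2u.
  leading term uv^2w: subtract (-17/8v)·f_1 from 17/4uv^2w - 9/2v^3w - 2u^2v + 9/2uv^2 + 1/4u^2w - 1/2uvw + 1/2u^2 - uw + 5/2vw - 2u → -9/2v^3w - 2u^2v + 13uv^2 - 153/8v^3 + 1/4u^2w - 1/2uvw + 1/2u^2 - 17/8uv - uw + 5/2vw - 2u + 17/2v
  leading term v^3w: no divisor's leading term divides it; move -9/2v^3w to the remainder.
  leading term u^2v: subtract (1)·g_3 from -2u^2v + 13uv^2 - 153/8v^3 + 1/4u^2w - 1/2uvw + 1/2u^2 - 17/8uv - uw + 5/2vw - 2u + 17/2v → 9/2uv^2 - 81/8v^3 + 1/4u^2w - 1/2uvw - 9/8uv - uw + 5/2vw + 7/2v
  leading term uv^2: no divisor's leading term divides it; move 9/2uv^2 to the remainder.
  leading term v^3: no divisor's leading term divides it; move -81/8v^3 to the remainder.
  leading term u^2w: subtract (1/16)·f_2 from 1/4u^2w - 1/2uvw - 9/8uv - uw + 5/2vw + 7/2v → -9/8uv - uw + 5/2vw + 7/2v + 1/4
  leading term uv: no divisor's leading term divides it; move -9/8uv to the remainder.
  leading term uw: no divisor's leading term divides it; move -uw to the remainder.
  leading term vw: no divisor's leading term divides it; move 5/2vw to the remainder.
  leading term v: no divisor's leading term divides it; move 7/2v to the remainder.
  leading term 1: no divisor's leading term divides it; move 1/4 to the remainder.
  remainder -9/2v^3w + 9/2uv^2 - 81/8v^3 - 9/8uv - uw + 5/2vw + 7/2v + 1/4 ≠ 0; add g_4 = -9/2v^3w + 9/2uv^2 - 81/8v^3 - 9/8uv - uw + 5/2vw + 7/2v + 1/4 to the basis.

The other S-polynomials (S(f_2,g_3), S(f_1,g_4), S(f_2,g_4), S(g_3,g_4)) all reduce to 0 modulo the current basis, so we have a Gröbner basis.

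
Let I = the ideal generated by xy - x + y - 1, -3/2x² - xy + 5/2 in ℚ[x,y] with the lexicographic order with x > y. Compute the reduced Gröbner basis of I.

f_1 = xy - x + y - 1, LT = xy.
f_2 = -3/2x² - xy + 5/2, LT = x².

S(f_1,f_2): lcm = x²y. S = -x² - ⅔xy² + xy - x + 5/3y.
  leading term x²: subtract (⅔)·f_2 from -x² - ⅔xy² + xy - x + 5/3y → -⅔xy² + 5/3xy - x + 5/3y - 5/3
  leading term xy²: subtract (-⅔y)·f_1 from -⅔xy² + 5/3xy - x + 5/3y - 5/3 → xy - x + ⅔y² + y - 5/3
  leading term xy: subtract (1)·f_1 from xy - x + ⅔y² + y - 5/3 → ⅔y² - ⅔
  leading term y²: no divisor's leading term divides it; move ⅔y² to the remainder.
  leading term 1: no divisor's leading term divides it; move -⅔ to the remainder.
  remainder ⅔y² - ⅔ ≠ 0; add g_3 = ⅔y² - ⅔ to the basis.

The other S-polynomials (S(f_1,g_3), S(f_2,g_3)) all reduce to 0 modulo the current basis, so we have a Gröbner basis.

G = {x² + ⅔x - ⅔y - 1, xy - x + y - 1, y² - 1}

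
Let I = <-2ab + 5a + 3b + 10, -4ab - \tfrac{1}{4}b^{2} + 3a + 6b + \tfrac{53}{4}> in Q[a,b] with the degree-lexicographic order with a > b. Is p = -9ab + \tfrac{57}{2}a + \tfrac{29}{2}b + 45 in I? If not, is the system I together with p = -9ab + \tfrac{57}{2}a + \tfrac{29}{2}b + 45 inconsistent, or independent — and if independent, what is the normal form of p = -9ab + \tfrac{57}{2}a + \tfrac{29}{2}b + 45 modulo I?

Adjoining -9ab + \tfrac{57}{2}a + \tfrac{29}{2}b + 45 makes the ideal the whole ring: the system is inconsistent.

First compute the reduced Gröbner basis of I by Buchberger's algorithm.
f_1 = -2ab + 5a + 3b + 10, LT = ab.
f_2 = -4ab - \tfrac{1}{4}b^{2} + 3a + 6b + \tfrac{53}{4}, LT = ab.

S(f_1,f_2): lcm = ab. S = -\tfrac{1}{16}b^{2} - \tfrac{7}{4}a - \tfrac{27}{16}.
  leading term b^{2}: no divisor's leading term divides it; move -\tfrac{1}{16}b^{2} to the remainder.
  leading term a: no divisor's leading term divides it; move -\tfrac{7}{4}a to the remainder.
  leading term 1: no divisor's leading term divides it; move -\tfrac{27}{16} to the remainder.
  remainder -\tfrac{1}{16}b^{2} - \tfrac{7}{4}a - \tfrac{27}{16} ≠ 0; add h_3 = -\tfrac{1}{16}b^{2} - \tfrac{7}{4}a - \tfrac{27}{16} to the basis.

S(f_1,h_3): lcm = ab^{2}. S = -28a^{2} - \tfrac{5}{2}ab - \tfrac{3}{2}b^{2} - 27a - 5b.
  leading term a^{2}: no divisor's leading term divides it; move -28a^{2} to the remainder.
  leading term ab: subtract (\tfrac{5}{4})·f_1 from -\tfrac{5}{2}ab - \tfrac{3}{2}b^{2} - 27a - 5b → -\tfrac{3}{2}b^{2} - \tfrac{133}{4}a - \tfrac{35}{4}b - \tfrac{25}{2}
  leading term b^{2}: subtract (24)·h_3 from -\tfrac{3}{2}b^{2} - \tfrac{133}{4}a - \tfrac{35}{4}b - \tfrac{25}{2} → \tfrac{35}{4}a - \tfrac{35}{4}b + 28
  leading term a: no divisor's leading term divides it; move \tfrac{35}{4}a to the remainder.
  leading term b: no divisor's leading term divides it; move -\tfrac{35}{4}b to the remainder.
  leading term 1: no divisor's leading term divides it; move 28 to the remainder.
  remainder -28a^{2} + \tfrac{35}{4}a - \tfrac{35}{4}b + 28 ≠ 0; add h_4 = -28a^{2} + \tfrac{35}{4}a - \tfrac{35}{4}b + 28 to the basis.

The other S-polynomials (S(f_2,h_3), S(f_1,h_4), S(f_2,h_4), S(h_3,h_4)) all reduce to 0 modulo the current basis, so we have a Gröbner basis.
Inter-reduce: drop elements whose leading term is divisible by another's, tail-reduce, and make monic.
Reduced Gröbner basis: {a^{2} - \tfrac{5}{16}a + \tfrac{5}{16}b - 1, ab - \tfrac{5}{2}a - \tfrac{3}{2}b - 5, b^{2} + 28a + 27}.
Label its elements g_1 = a^{2} - \tfrac{5}{16}a + \tfrac{5}{16}b - 1, g_2 = ab - \tfrac{5}{2}a - \tfrac{3}{2}b - 5, g_3 = b^{2} + 28a + 27.

Reduce p = -9ab + \tfrac{57}{2}a + \tfrac{29}{2}b + 45 modulo G:
  leading term ab: subtract (-9)·g_2 from -9ab + \tfrac{57}{2}a + \tfrac{29}{2}b + 45 → 6a + b
  leading term a: no divisor's leading term divides it; move 6a to the remainder.
  leading term b: no divisor's leading term divides it; move b to the remainder.
  normal form = 6a + b.
The normal form is nonzero, so p ∉ I. Since p minus its normal form lies in I, I + (p) = I + (r) where r = 6a + b; decide whether this ideal is the whole ring.
Run Buchberger on G together with r (pairs among the g_i already reduce to 0 since G is a Gröbner basis):
g_1 = a^{2} - \tfrac{5}{16}a + \tfrac{5}{16}b - 1, LT = a^{2}.
g_2 = ab - \tfrac{5}{2}a - \tfrac{3}{2}b - 5, LT = ab.
g_3 = b^{2} + 28a + 27, LT = b^{2}.
r = 6a + b, LT = a.

S(g_1,r): lcm = a^{2}. S = -\tfrac{1}{6}ab - \tfrac{5}{16}a + \tfrac{5}{16}b - 1.
  leading term ab: subtract (-\tfrac{1}{6})·g_2 from -\tfrac{1}{6}ab - \tfrac{5}{16}a + \tfrac{5}{16}b - 1 → -\tfrac{35}{48}a + \tfrac{1}{16}b - \tfrac{11}{6}
  leading term a: subtract (-\tfrac{35}{288})·r from -\tfrac{35}{48}a + \tfrac{1}{16}b - \tfrac{11}{6} → \tfrac{53}{288}b - \tfrac{11}{6}
  leading term b: no divisor's leading term divides it; move \tfrac{53}{288}b to the remainder.
  leading term 1: no divisor's leading term divides it; move -\tfrac{11}{6} to the remainder.
  remainder \tfrac{53}{288}b - \tfrac{11}{6} ≠ 0; add m_5 = \tfrac{53}{288}b - \tfrac{11}{6} to the basis.

S(g_2,r): lcm = ab. S = -\tfrac{1}{6}b^{2} - \tfrac{5}{2}a - \tfrac{3}{2}b - 5.
  leading term b^{2}: subtract (-\tfrac{1}{6})·g_3 from -\tfrac{1}{6}b^{2} - \tfrac{5}{2}a - \tfrac{3}{2}b - 5 → \tfrac{13}{6}a - \tfrac{3}{2}b - \tfrac{1}{2}
  leading term a: subtract (\tfrac{13}{36})·r from \tfrac{13}{6}a - \tfrac{3}{2}b - \tfrac{1}{2} → -\tfrac{67}{36}b - \tfrac{1}{2}
  leading term b: subtract (-\tfrac{536}{53})·m_5 from -\tfrac{67}{36}b - \tfrac{1}{2} → -\tfrac{6055}{318}
  leading term 1: no divisor's leading term divides it; move -\tfrac{6055}{318} to the remainder.
  remainder -\tfrac{6055}{318} ≠ 0; add m_6 = -\tfrac{6055}{318} to the basis.

The other S-polynomials (S(g_1,g_2), S(g_1,g_3), S(g_2,g_3), S(g_3,r), S(g_1,m_5), S(g_2,m_5), S(g_3,m_5), S(r,m_5), S(g_1,m_6), S(g_2,m_6), S(g_3,m_6), S(r,m_6), S(m_5,m_6)) all reduce to 0 modulo the current basis, so we have a Gröbner basis.
Inter-reduce: drop elements whose leading term is divisible by another's, tail-reduce, and make monic.
Reduced Gröbner basis: {1}.
The reduced Gröbner basis of I + (p) is {1}: the ideal is the whole ring, so the enlarged system has no common solution — adjoining p is inconsistent.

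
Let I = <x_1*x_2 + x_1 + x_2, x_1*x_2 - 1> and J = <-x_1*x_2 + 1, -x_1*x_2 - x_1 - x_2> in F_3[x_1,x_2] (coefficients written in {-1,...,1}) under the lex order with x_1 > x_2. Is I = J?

For a fixed monomial order, each ideal has a unique reduced Gröbner basis; comparing bases decides equality.
Buchberger on the first generating set:
f_1 = x_1*x_2 + x_1 + x_2, LT = x_1*x_2.
f_2 = x_1*x_2 - 1, LT = x_1*x_2.

S(f_1,f_2): lcm = x_1*x_2. S = x_1 + x_2 + 1.
  leading term x_1: no divisor's leading term divides it; move x_1 to the remainder.
  leading term x_2: no divisor's leading term divides it; move x_2 to the remainder.
  leading term 1: no divisor's leading term divides it; move 1 to the remainder.
  remainder x_1 + x_2 + 1 ≠ 0; add g_3 = x_1 + x_2 + 1 to the basis.

S(f_1,g_3): lcm = x_1*x_2. S = x_1 - x_2**2.
  leading term x_1: subtract (1)·g_3 from x_1 - x_2**2 → -x_2**2 - x_2 - 1
  leading term x_2**2: no divisor's leading term divides it; move -x_2**2 to the remainder.
  leading term x_2: no divisor's leading term divides it; move -x_2 to the remainder.
  leading term 1: no divisor's leading term divides it; move -1 to the remainder.
  remainder -x_2**2 - x_2 - 1 ≠ 0; add g_4 = -x_2**2 - x_2 - 1 to the basis.

The other S-polynomials (S(f_2,g_3), S(f_1,g_4), S(f_2,g_4), S(g_3,g_4)) all reduce to 0 modulo the current basis, so we have a Gröbner basis.
Inter-reduce: drop elements whose leading term is divisible by another's, tail-reduce, and make monic.
Reduced Gröbner basis: {x_1 + x_2 + 1, x_2**2 + x_2 + 1}.

Buchberger on the second generating set:
h_1 = -x_1*x_2 + 1, LT = x_1*x_2.
h_2 = -x_1*x_2 - x_1 - x_2, LT = x_1*x_2.

S(h_1,h_2): lcm = x_1*x_2. S = -x_1 - x_2 - 1.
  leading term x_1: no divisor's leading term divides it; move -x_1 to the remainder.
  leading term x_2: no divisor's leading term divides it; move -x_2 to the remainder.
  leading term 1: no divisor's leading term divides it; move -1 to the remainder.
  remainder -x_1 - x_2 - 1 ≠ 0; add k_3 = -x_1 - x_2 - 1 to the basis.

S(h_1,k_3): lcm = x_1*x_2. S = -x_2**2 - x_2 - 1.
  leading term x_2**2: no divisor's leading term divides it; move -x_2**2 to the remainder.
  leading term x_2: no divisor's leading term divides it; move -x_2 to the remainder.
  leading term 1: no divisor's leading term divides it; move -1 to the remainder.
  remainder -x_2**2 - x_2 - 1 ≠ 0; add k_4 = -x_2**2 - x_2 - 1 to the basis.

The other S-polynomials (S(h_2,k_3), S(h_1,k_4), S(h_2,k_4), S(k_3,k_4)) all reduce to 0 modulo the current basis, so we have a Gröbner basis.
Inter-reduce: drop elements whose leading term is divisible by another's, tail-reduce, and make monic.
Reduced Gröbner basis: {x_1 + x_2 + 1, x_2**2 + x_2 + 1}.

Same reduced basis, so the two generating sets span the same ideal.
The choice of monomial ordering does not affect the verdict — as long as both bases are computed under the same ordering, their equality decides ideal equality.

Yes, the ideals are equal.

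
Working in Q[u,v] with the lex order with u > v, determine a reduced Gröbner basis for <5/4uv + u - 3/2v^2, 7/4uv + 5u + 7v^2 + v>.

Buchberger's algorithm terminates because the ascending chain of leading-term ideals stabilizes.

f_1 = 5/4uv + u - 3/2v^2, LT = uv.
f_2 = 7/4uv + 5u + 7v^2 + v, LT = uv.

S(f_1,f_2): lcm = uv. S = -72/35u - 26/5v^2 - 4/7v.
  reduce S modulo (f_1, f_2):
  remainder -72/35u - 26/5v^2 - 4/7v ≠ 0; add g_3 = -72/35u - 26/5v^2 - 4/7v to the basis.

S(f_1,g_3): lcm = uv. S = 4/5u - 91/36v^3 - 133/90v^2.
  reduce S modulo (f_1, f_2, g_3):
  remainder -91/36v^3 - 7/2v^2 - 2/9v ≠ 0; add g_4 = -91/36v^3 - 7/2v^2 - 2/9v to the basis.

The other S-polynomials (S(f_2,g_3), S(f_1,g_4), S(f_2,g_4), S(g_3,g_4)) all reduce to 0 modulo the current basis, so we have a Gröbner basis.
Inter-reduce: drop elements whose leading term is divisible by another's, tail-reduce, and make monic.

G = {u + 91/36v^2 + 5/18v, v^3 + 18/13v^2 + 8/91v}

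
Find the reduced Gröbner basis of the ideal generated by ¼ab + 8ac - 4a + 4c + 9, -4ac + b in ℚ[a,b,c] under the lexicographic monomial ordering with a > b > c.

G = {ab - 16a + 8b + 16c + 36, ac - ¼b, b² + 32bc - 16b + 64c² + 144c}

f_1 = ¼ab + 8ac - 4a + 4c + 9, LT = ab.
f_2 = -4ac + b, LT = ac.

S(f_1,f_2): lcm = abc. S = 32ac² - 16ac + ¼b² + 16c² + 36c.
  reduce S modulo (f_1, f_2):
  remainder ¼b² + 8bc - 4b + 16c² + 36c ≠ 0; add g_3 = ¼b² + 8bc - 4b + 16c² + 36c to the basis.

The other S-polynomials (S(f_1,g_3), S(f_2,g_3)) all reduce to 0 modulo the current basis, so we have a Gröbner basis.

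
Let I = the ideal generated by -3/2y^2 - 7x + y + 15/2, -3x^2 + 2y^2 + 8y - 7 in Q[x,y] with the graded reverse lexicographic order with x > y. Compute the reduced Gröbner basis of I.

G = {x^2 + 28/9x - 28/9y - 1, y^2 + 14/3x - 2/3y - 5}

f_1 = -3/2y^2 - 7x + y + 15/2, LT = y^2.
f_2 = -3x^2 + 2y^2 + 8y - 7, LT = x^2.

The S-polynomials (S(f_1,f_2)) all reduce to 0 modulo the current basis, so we have a Gröbner basis.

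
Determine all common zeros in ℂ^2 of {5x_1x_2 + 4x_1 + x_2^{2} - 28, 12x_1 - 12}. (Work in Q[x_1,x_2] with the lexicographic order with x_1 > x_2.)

{(1, -8), (1, 3)}

Compute a lex Gröbner basis by Buchberger's algorithm.
f_1 = 5x_1x_2 + 4x_1 + x_2^{2} - 28, LT = x_1x_2.
f_2 = 12x_1 - 12, LT = x_1.

S(f_1,f_2): lcm = x_1x_2. S = \tfrac{4}{5}x_1 + \tfrac{1}{5}x_2^{2} + x_2 - \tfrac{28}{5}.
  leading term x_1: subtract (\tfrac{1}{15})·f_2 from \tfrac{4}{5}x_1 + \tfrac{1}{5}x_2^{2} + x_2 - \tfrac{28}{5} → \tfrac{1}{5}x_2^{2} + x_2 - \tfrac{24}{5}
  leading term x_2^{2}: no divisor's leading term divides it; move \tfrac{1}{5}x_2^{2} to the remainder.
  leading term x_2: no divisor's leading term divides it; move x_2 to the remainder.
  leading term 1: no divisor's leading term divides it; move -\tfrac{24}{5} to the remainder.
  remainder \tfrac{1}{5}x_2^{2} + x_2 - \tfrac{24}{5} ≠ 0; add h_3 = \tfrac{1}{5}x_2^{2} + x_2 - \tfrac{24}{5} to the basis.

S(f_1,h_3): lcm = x_1x_2^{2}. S = -\tfrac{21}{5}x_1x_2 + 24x_1 + \tfrac{1}{5}x_2^{3} - \tfrac{28}{5}x_2.
  leading term x_1x_2: subtract (-\tfrac{21}{25})·f_1 from -\tfrac{21}{5}x_1x_2 + 24x_1 + \tfrac{1}{5}x_2^{3} - \tfrac{28}{5}x_2 → \tfrac{684}{25}x_1 + \tfrac{1}{5}x_2^{3} + \tfrac{21}{25}x_2^{2} - \tfrac{28}{5}x_2 - \tfrac{588}{25}
  leading term x_1: subtract (\tfrac{57}{25})·f_2 from \tfrac{684}{25}x_1 + \tfrac{1}{5}x_2^{3} + \tfrac{21}{25}x_2^{2} - \tfrac{28}{5}x_2 - \tfrac{588}{25} → \tfrac{1}{5}x_2^{3} + \tfrac{21}{25}x_2^{2} - \tfrac{28}{5}x_2 + \tfrac{96}{25}
  leading term x_2^{3}: subtract (x_2)·h_3 from \tfrac{1}{5}x_2^{3} + \tfrac{21}{25}x_2^{2} - \tfrac{28}{5}x_2 + \tfrac{96}{25} → -\tfrac{4}{25}x_2^{2} - \tfrac{4}{5}x_2 + \tfrac{96}{25}
  leading term x_2^{2}: subtract (-\tfrac{4}{5})·h_3 from -\tfrac{4}{25}x_2^{2} - \tfrac{4}{5}x_2 + \tfrac{96}{25} → 0
  remainder 0.

S(f_2,h_3): leading monomials are coprime, so the S-polynomial reduces to 0 (Buchberger's first criterion).
Every S-polynomial of the final basis reduces to 0, so we have a Gröbner basis.
Inter-reduce: drop elements whose leading term is divisible by another's, tail-reduce, and make monic.
Reduced Gröbner basis: {x_1 - 1, x_2^{2} + 5x_2 - 24}.

Since the basis is lex-ordered, x_2^{2} + 5x_2 - 24 is univariate in x_2. Its roots are {-8, 3}. Back-substituting each root into the other basis elements fixes the other coordinates.
  x_2 = -8: the earlier basis element becomes x_1 - 1 = 0, giving x_1 = 1 — point (1, -8).
  x_2 = 3: the earlier basis element becomes x_1 - 1 = 0, giving x_1 = 1 — point (1, 3).
Each listed point satisfies every original equation (direct substitution).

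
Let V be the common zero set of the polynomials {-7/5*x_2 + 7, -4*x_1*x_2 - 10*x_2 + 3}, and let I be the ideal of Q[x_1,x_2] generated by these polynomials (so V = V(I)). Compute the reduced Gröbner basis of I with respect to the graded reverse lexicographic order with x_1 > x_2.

f_1 = -7/5*x_2 + 7, LT = x_2.
f_2 = -4*x_1*x_2 - 10*x_2 + 3, LT = x_1*x_2.

S(f_1,f_2): lcm = x_1*x_2. S = -5*x_1 - 5/2*x_2 + 3/4.
  leading term x_1: no divisor's leading term divides it; move -5*x_1 to the remainder.
  leading term x_2: subtract (25/14)·f_1 from -5/2*x_2 + 3/4 → -47/4
  leading term 1: no divisor's leading term divides it; move -47/4 to the remainder.
  remainder -5*x_1 - 47/4 ≠ 0; add g_3 = -5*x_1 - 47/4 to the basis.

The other S-polynomials (S(f_1,g_3), S(f_2,g_3)) all reduce to 0 modulo the current basis, so we have a Gröbner basis.
Inter-reduce: drop elements whose leading term is divisible by another's, tail-reduce, and make monic.

G = {x_1 + 47/20, x_2 - 5}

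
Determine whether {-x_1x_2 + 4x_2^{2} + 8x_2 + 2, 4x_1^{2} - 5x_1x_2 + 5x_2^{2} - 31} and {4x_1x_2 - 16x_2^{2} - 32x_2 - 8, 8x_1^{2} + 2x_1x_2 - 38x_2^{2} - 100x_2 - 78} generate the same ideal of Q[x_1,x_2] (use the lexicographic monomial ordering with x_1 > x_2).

Two ideals are equal iff their reduced Gröbner bases coincide (the reduced basis is unique for a fixed ordering).
Buchberger on the first generating set:
f_1 = -x_1x_2 + 4x_2^{2} + 8x_2 + 2, LT = x_1x_2.
f_2 = 4x_1^{2} - 5x_1x_2 + 5x_2^{2} - 31, LT = x_1^{2}.

S(f_1,f_2): lcm = x_1^{2}x_2. S = -\tfrac{11}{4}x_1x_2^{2} - 8x_1x_2 - 2x_1 - \tfrac{5}{4}x_2^{3} + \tfrac{31}{4}x_2.
  reduce S modulo (f_1, f_2):
  remainder -2x_1 - \tfrac{49}{4}x_2^{3} - 54x_2^{2} - \tfrac{247}{4}x_2 - 16 ≠ 0; add g_3 = -2x_1 - \tfrac{49}{4}x_2^{3} - 54x_2^{2} - \tfrac{247}{4}x_2 - 16 to the basis.

S(f_1,g_3): lcm = x_1x_2. S = -\tfrac{49}{8}x_2^{4} - 27x_2^{3} - \tfrac{279}{8}x_2^{2} - 16x_2 - 2.
  reduce S modulo (f_1, f_2, g_3):
  remainder -\tfrac{49}{8}x_2^{4} - 27x_2^{3} - \tfrac{279}{8}x_2^{2} - 16x_2 - 2 ≠ 0; add g_4 = -\tfrac{49}{8}x_2^{4} - 27x_2^{3} - \tfrac{279}{8}x_2^{2} - 16x_2 - 2 to the basis.

The other S-polynomials (S(f_2,g_3), S(f_1,g_4), S(f_2,g_4), S(g_3,g_4)) all reduce to 0 modulo the current basis, so we have a Gröbner basis.
Inter-reduce: drop elements whose leading term is divisible by another's, tail-reduce, and make monic.
Reduced Gröbner basis: {x_1 + \tfrac{49}{8}x_2^{3} + 27x_2^{2} + \tfrac{247}{8}x_2 + 8, x_2^{4} + \tfrac{216}{49}x_2^{3} + \tfrac{279}{49}x_2^{2} + \tfrac{128}{49}x_2 + \tfrac{16}{49}}.

Buchberger on the second generating set:
h_1 = 4x_1x_2 - 16x_2^{2} - 32x_2 - 8, LT = x_1x_2.
h_2 = 8x_1^{2} + 2x_1x_2 - 38x_2^{2} - 100x_2 - 78, LT = x_1^{2}.

S(h_1,h_2): lcm = x_1^{2}x_2. S = -\tfrac{17}{4}x_1x_2^{2} - 8x_1x_2 - 2x_1 + \tfrac{19}{4}x_2^{3} + \tfrac{25}{2}x_2^{2} + \tfrac{39}{4}x_2.
  reduce S modulo (h_1, h_2):
  remainder -2x_1 - \tfrac{49}{4}x_2^{3} - \tfrac{107}{2}x_2^{2} - \tfrac{251}{4}x_2 - 16 ≠ 0; add k_3 = -2x_1 - \tfrac{49}{4}x_2^{3} - \tfrac{107}{2}x_2^{2} - \tfrac{251}{4}x_2 - 16 to the basis.

S(h_1,k_3): lcm = x_1x_2. S = -\tfrac{49}{8}x_2^{4} - \tfrac{107}{4}x_2^{3} - \tfrac{283}{8}x_2^{2} - 16x_2 - 2.
  reduce S modulo (h_1, h_2, k_3):
  remainder -\tfrac{49}{8}x_2^{4} - \tfrac{107}{4}x_2^{3} - \tfrac{283}{8}x_2^{2} - 16x_2 - 2 ≠ 0; add k_4 = -\tfrac{49}{8}x_2^{4} - \tfrac{107}{4}x_2^{3} - \tfrac{283}{8}x_2^{2} - 16x_2 - 2 to the basis.

The other S-polynomials (S(h_2,k_3), S(h_1,k_4), S(h_2,k_4), S(k_3,k_4)) all reduce to 0 modulo the current basis, so we have a Gröbner basis.
Inter-reduce: drop elements whose leading term is divisible by another's, tail-reduce, and make monic.
Reduced Gröbner basis: {x_1 + \tfrac{49}{8}x_2^{3} + \tfrac{107}{4}x_2^{2} + \tfrac{251}{8}x_2 + 8, x_2^{4} + \tfrac{214}{49}x_2^{3} + \tfrac{283}{49}x_2^{2} + \tfrac{128}{49}x_2 + \tfrac{16}{49}}.

Since the reduced bases disagree, the two ideals are not the same.

No, the ideals differ.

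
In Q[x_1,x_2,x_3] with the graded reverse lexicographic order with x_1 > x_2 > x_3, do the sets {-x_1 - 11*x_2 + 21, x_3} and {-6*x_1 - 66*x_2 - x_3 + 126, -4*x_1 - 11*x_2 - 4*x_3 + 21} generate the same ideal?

Since reduced Gröbner bases are canonical representatives of ideals under a given ordering, it suffices to compute and compare them.
Buchberger on the first generating set:
f_1 = -x_1 - 11*x_2 + 21, LT = x_1.
f_2 = x_3, LT = x_3.

The S-polynomials (S(f_1,f_2)) all reduce to 0 modulo the current basis, so we have a Gröbner basis.
Inter-reduce: drop elements whose leading term is divisible by another's, tail-reduce, and make monic.
Reduced Gröbner basis: {x_1 + 11*x_2 - 21, x_3}.

Buchberger on the second generating set:
h_1 = -6*x_1 - 66*x_2 - x_3 + 126, LT = x_1.
h_2 = -4*x_1 - 11*x_2 - 4*x_3 + 21, LT = x_1.

S(h_1,h_2): lcm = x_1. S = 33/4*x_2 - 5/6*x_3 - 63/4.
  leading term x_2: no divisor's leading term divides it; move 33/4*x_2 to the remainder.
  leading term x_3: no divisor's leading term divides it; move -5/6*x_3 to the remainder.
  leading term 1: no divisor's leading term divides it; move -63/4 to the remainder.
  remainder 33/4*x_2 - 5/6*x_3 - 63/4 ≠ 0; add k_3 = 33/4*x_2 - 5/6*x_3 - 63/4 to the basis.

The other S-polynomials (S(h_1,k_3), S(h_2,k_3)) all reduce to 0 modulo the current basis, so we have a Gröbner basis.
Inter-reduce: drop elements whose leading term is divisible by another's, tail-reduce, and make monic.
Reduced Gröbner basis: {x_1 + 23/18*x_3, x_2 - 10/99*x_3 - 21/11}.

These differ, so the ideals are not equal.
The same test decides containment: I ⊆ J iff every generator of I reduces to 0 modulo a Gröbner basis of J.

No, the ideals differ.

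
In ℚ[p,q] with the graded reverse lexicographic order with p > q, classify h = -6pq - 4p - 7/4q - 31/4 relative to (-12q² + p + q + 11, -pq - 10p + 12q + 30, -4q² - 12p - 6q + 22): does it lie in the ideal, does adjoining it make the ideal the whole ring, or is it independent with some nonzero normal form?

First compute the reduced Gröbner basis of I by Buchberger's algorithm.
f_1 = -12q² + p + q + 11, LT = q².
f_2 = -pq - 10p + 12q + 30, LT = pq.
f_3 = -4q² - 12p - 6q + 22, LT = q².

S(f_1,f_2): lcm = pq². S = -1/12p² - 121/12pq + 12q² - 11/12p + 30q.
  leading term p²: no divisor's leading term divides it; move -1/12p² to the remainder.
  leading term pq: subtract (121/12)·f_2 from -121/12pq + 12q² - 11/12p + 30q → 12q² + 1199/12p - 91q - 605/2
  leading term q²: subtract (-1)·f_1 from 12q² + 1199/12p - 91q - 605/2 → 1211/12p - 90q - 583/2
  leading term p: no divisor's leading term divides it; move 1211/12p to the remainder.
  leading term q: no divisor's leading term divides it; move -90q to the remainder.
  leading term 1: no divisor's leading term divides it; move -583/2 to the remainder.
  remainder -1/12p² + 1211/12p - 90q - 583/2 ≠ 0; add k_4 = -1/12p² + 1211/12p - 90q - 583/2 to the basis.

S(f_1,f_3): lcm = q². S = -37/12p - 19/12q + 55/12.
  leading term p: no divisor's leading term divides it; move -37/12p to the remainder.
  leading term q: no divisor's leading term divides it; move -19/12q to the remainder.
  leading term 1: no divisor's leading term divides it; move 55/12 to the remainder.
  remainder -37/12p - 19/12q + 55/12 ≠ 0; add k_5 = -37/12p - 19/12q + 55/12 to the basis.

S(f_2,f_3): lcm = pq². S = -3p² + 17/2pq - 12q² + 11/2p - 30q.
  leading term p²: subtract (36)·k_4 from -3p² + 17/2pq - 12q² + 11/2p - 30q → 17/2pq - 12q² - 7255/2p + 3210q + 10494
  leading term pq: subtract (-17/2)·f_2 from 17/2pq - 12q² - 7255/2p + 3210q + 10494 → -12q² - 7425/2p + 3312q + 10749
  leading term q²: subtract (1)·f_1 from -12q² - 7425/2p + 3312q + 10749 → -7427/2p + 3311q + 10738
  leading term p: subtract (44562/37)·k_5 from -7427/2p + 3311q + 10738 → 386127/74q + 386127/74
  leading term q: no divisor's leading term divides it; move 386127/74q to the remainder.
  leading term 1: no divisor's leading term divides it; move 386127/74 to the remainder.
  remainder 386127/74q + 386127/74 ≠ 0; add k_6 = 386127/74q + 386127/74 to the basis.

The other S-polynomials (S(f_1,k_4), S(f_2,k_4), S(f_3,k_4), S(f_1,k_5), S(f_2,k_5), S(f_3,k_5), S(k_4,k_5), S(f_1,k_6), S(f_2,k_6), S(f_3,k_6), S(k_4,k_6), S(k_5,k_6)) all reduce to 0 modulo the current basis, so we have a Gröbner basis.
Inter-reduce: drop elements whose leading term is divisible by another's, tail-reduce, and make monic.
Reduced Gröbner basis: {p - 2, q + 1}.
Label its elements g_1 = p - 2, g_2 = q + 1.

Reduce h = -6pq - 4p - 7/4q - 31/4 modulo G:
  leading term pq: subtract (-6q)·g_1 from -6pq - 4p - 7/4q - 31/4 → -4p - 55/4q - 31/4
  leading term p: subtract (-4)·g_1 from -4p - 55/4q - 31/4 → -55/4q - 63/4
  leading term q: subtract (-55/4)·g_2 from -55/4q - 63/4 → -2
  leading term 1: no divisor's leading term divides it; move -2 to the remainder.
  normal form = -2.
The normal form is nonzero, so h ∉ I. Since h minus its normal form lies in I, I + (h) = I + (r) where r = -2; decide whether this ideal is the whole ring.
Here r = -2 is a nonzero constant, hence a unit: 1 ∈ I + (h), the Gröbner basis of I + (h) is {1}, and the enlarged system has no common solution — adjoining h is inconsistent.

The remainder on division by a Gröbner basis is unique — it is the normal form.

Adjoining -6pq - 4p - 7/4q - 31/4 makes the ideal the whole ring: the system is inconsistent.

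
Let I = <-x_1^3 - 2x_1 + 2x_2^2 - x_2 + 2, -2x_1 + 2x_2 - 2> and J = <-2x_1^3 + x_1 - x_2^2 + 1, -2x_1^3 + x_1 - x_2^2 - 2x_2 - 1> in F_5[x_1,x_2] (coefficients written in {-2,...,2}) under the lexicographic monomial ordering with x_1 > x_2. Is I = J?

No, the ideals differ.

Two ideals are equal iff their reduced Gröbner bases coincide (the reduced basis is unique for a fixed ordering).
Buchberger on the first generating set:
f_1 = -x_1^3 - 2x_1 + 2x_2^2 - x_2 + 2, LT = x_1^3.
f_2 = -2x_1 + 2x_2 - 2, LT = x_1.

S(f_1,f_2): lcm = x_1^3. S = x_1^2x_2 - x_1^2 + 2x_1 - 2x_2^2 + x_2 - 2.
  leading term x_1^2x_2: subtract (2x_1x_2)·f_2 from x_1^2x_2 - x_1^2 + 2x_1 - 2x_2^2 + x_2 - 2 → -x_1^2 + x_1x_2^2 - x_1x_2 + 2x_1 - 2x_2^2 + x_2 - 2
  leading term x_1^2: subtract (-2x_1)·f_2 from -x_1^2 + x_1x_2^2 - x_1x_2 + 2x_1 - 2x_2^2 + x_2 - 2 → x_1x_2^2 - 2x_1x_2 - 2x_1 - 2x_2^2 + x_2 - 2
  leading term x_1x_2^2: subtract (2x_2^2)·f_2 from x_1x_2^2 - 2x_1x_2 - 2x_1 - 2x_2^2 + x_2 - 2 → -2x_1x_2 - 2x_1 + x_2^3 + 2x_2^2 + x_2 - 2
  leading term x_1x_2: subtract (x_2)·f_2 from -2x_1x_2 - 2x_1 + x_2^3 + 2x_2^2 + x_2 - 2 → -2x_1 + x_2^3 - 2x_2 - 2
  leading term x_1: subtract (1)·f_2 from -2x_1 + x_2^3 - 2x_2 - 2 → x_2^3 + x_2
  leading term x_2^3: no divisor's leading term divides it; move x_2^3 to the remainder.
  leading term x_2: no divisor's leading term divides it; move x_2 to the remainder.
  remainder x_2^3 + x_2 ≠ 0; add g_3 = x_2^3 + x_2 to the basis.

The other S-polynomials (S(f_1,g_3), S(f_2,g_3)) all reduce to 0 modulo the current basis, so we have a Gröbner basis.
Inter-reduce: drop elements whose leading term is divisible by another's, tail-reduce, and make monic.
Reduced Gröbner basis: {x_1 - x_2 + 1, x_2^3 + x_2}.

Buchberger on the second generating set:
h_1 = -2x_1^3 + x_1 - x_2^2 + 1, LT = x_1^3.
h_2 = -2x_1^3 + x_1 - x_2^2 - 2x_2 - 1, LT = x_1^3.

S(h_1,h_2): lcm = x_1^3. S = -x_2 - 1.
  leading term x_2: no divisor's leading term divides it; move -x_2 to the remainder.
  leading term 1: no divisor's leading term divides it; move -1 to the remainder.
  remainder -x_2 - 1 ≠ 0; add k_3 = -x_2 - 1 to the basis.

The other S-polynomials (S(h_1,k_3), S(h_2,k_3)) all reduce to 0 modulo the current basis, so we have a Gröbner basis.
Inter-reduce: drop elements whose leading term is divisible by another's, tail-reduce, and make monic.
Reduced Gröbner basis: {x_1^3 + 2x_1, x_2 + 1}.

Since the reduced bases disagree, the two ideals are not the same.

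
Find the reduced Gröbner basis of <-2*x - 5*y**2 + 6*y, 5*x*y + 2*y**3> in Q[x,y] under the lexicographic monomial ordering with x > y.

G = {x + 5/2*y**2 - 3*y, y**3 - 10/7*y**2}

f_1 = -2*x - 5*y**2 + 6*y, LT = x.
f_2 = 5*x*y + 2*y**3, LT = x*y.

S(f_1,f_2): lcm = x*y. S = 21/10*y**3 - 3*y**2.
  leading term y**3: no divisor's leading term divides it; move 21/10*y**3 to the remainder.
  leading term y**2: no divisor's leading term divides it; move -3*y**2 to the remainder.
  remainder 21/10*y**3 - 3*y**2 ≠ 0; add g_3 = 21/10*y**3 - 3*y**2 to the basis.

S(f_1,g_3): leading monomials are coprime, so the S-polynomial reduces to 0 (Buchberger's first criterion).
S(f_2,g_3): lcm = x*y**3. S = 10/7*x*y**2 + 2/5*y**5.
  leading term x*y**2: subtract (-5/7*y**2)·f_1 from 10/7*x*y**2 + 2/5*y**5 → 2/5*y**5 - 25/7*y**4 + 30/7*y**3
  leading term y**5: subtract (4/21*y**2)·g_3 from 2/5*y**5 - 25/7*y**4 + 30/7*y**3 → -3*y**4 + 30/7*y**3
  leading term y**4: subtract (-10/7*y)·g_3 from -3*y**4 + 30/7*y**3 → 0
  remainder 0.

Every S-polynomial of the final basis reduces to 0, so we have a Gröbner basis.
Inter-reduce: drop elements whose leading term is divisible by another's, tail-reduce, and make monic.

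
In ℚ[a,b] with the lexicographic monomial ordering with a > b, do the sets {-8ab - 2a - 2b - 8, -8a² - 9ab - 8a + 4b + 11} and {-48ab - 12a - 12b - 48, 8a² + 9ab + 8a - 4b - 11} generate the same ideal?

Since reduced Gröbner bases are canonical representatives of ideals under a given ordering, it suffices to compute and compare them.
Buchberger on the first generating set:
f_1 = -8ab - 2a - 2b - 8, LT = ab.
f_2 = -8a² - 9ab - 8a + 4b + 11, LT = a².

S(f_1,f_2): lcm = a²b. S = ¼a² - 9/8ab² - ¾ab + a + ½b² + 11/8b.
  leading term a²: subtract (-1/32)·f_2 from ¼a² - 9/8ab² - ¾ab + a + ½b² + 11/8b → -9/8ab² - 33/32ab + ¾a + ½b² + 3/2b + 11/32
  leading term ab²: subtract (9/64b)·f_1 from -9/8ab² - 33/32ab + ¾a + ½b² + 3/2b + 11/32 → -¾ab + ¾a + 25/32b² + 21/8b + 11/32
  leading term ab: subtract (3/32)·f_1 from -¾ab + ¾a + 25/32b² + 21/8b + 11/32 → 15/16a + 25/32b² + 45/16b + 35/32
  leading term a: no divisor's leading term divides it; move 15/16a to the remainder.
  leading term b²: no divisor's leading term divides it; move 25/32b² to the remainder.
  leading term b: no divisor's leading term divides it; move 45/16b to the remainder.
  leading term 1: no divisor's leading term divides it; move 35/32 to the remainder.
  remainder 15/16a + 25/32b² + 45/16b + 35/32 ≠ 0; add g_3 = 15/16a + 25/32b² + 45/16b + 35/32 to the basis.

S(f_1,g_3): lcm = ab. S = ¼a - ⅚b³ - 3b² - 11/12b + 1.
  leading term a: subtract (4/15)·g_3 from ¼a - ⅚b³ - 3b² - 11/12b + 1 → -⅚b³ - 77/24b² - 5/3b + 17/24
  leading term b³: no divisor's leading term divides it; move -⅚b³ to the remainder.
  leading term b²: no divisor's leading term divides it; move -77/24b² to the remainder.
  leading term b: no divisor's leading term divides it; move -5/3b to the remainder.
  leading term 1: no divisor's leading term divides it; move 17/24 to the remainder.
  remainder -⅚b³ - 77/24b² - 5/3b + 17/24 ≠ 0; add g_4 = -⅚b³ - 77/24b² - 5/3b + 17/24 to the basis.

The other S-polynomials (S(f_2,g_3), S(f_1,g_4), S(f_2,g_4), S(g_3,g_4)) all reduce to 0 modulo the current basis, so we have a Gröbner basis.
Inter-reduce: drop elements whose leading term is divisible by another's, tail-reduce, and make monic.
Reduced Gröbner basis: {a + ⅚b² + 3b + 7/6, b³ + 77/20b² + 2b - 17/20}.

Buchberger on the second generating set:
h_1 = -48ab - 12a - 12b - 48, LT = ab.
h_2 = 8a² + 9ab + 8a - 4b - 11, LT = a².

S(h_1,h_2): lcm = a²b. S = ¼a² - 9/8ab² - ¾ab + a + ½b² + 11/8b.
  leading term a²: subtract (1/32)·h_2 from ¼a² - 9/8ab² - ¾ab + a + ½b² + 11/8b → -9/8ab² - 33/32ab + ¾a + ½b² + 3/2b + 11/32
  leading term ab²: subtract (3/128b)·h_1 from -9/8ab² - 33/32ab + ¾a + ½b² + 3/2b + 11/32 → -¾ab + ¾a + 25/32b² + 21/8b + 11/32
  leading term ab: subtract (1/64)·h_1 from -¾ab + ¾a + 25/32b² + 21/8b + 11/32 → 15/16a + 25/32b² + 45/16b + 35/32
  leading term a: no divisor's leading term divides it; move 15/16a to the remainder.
  leading term b²: no divisor's leading term divides it; move 25/32b² to the remainder.
  leading term b: no divisor's leading term divides it; move 45/16b to the remainder.
  leading term 1: no divisor's leading term divides it; move 35/32 to the remainder.
  remainder 15/16a + 25/32b² + 45/16b + 35/32 ≠ 0; add k_3 = 15/16a + 25/32b² + 45/16b + 35/32 to the basis.

S(h_1,k_3): lcm = ab. S = ¼a - ⅚b³ - 3b² - 11/12b + 1.
  leading term a: subtract (4/15)·k_3 from ¼a - ⅚b³ - 3b² - 11/12b + 1 → -⅚b³ - 77/24b² - 5/3b + 17/24
  leading term b³: no divisor's leading term divides it; move -⅚b³ to the remainder.
  leading term b²: no divisor's leading term divides it; move -77/24b² to the remainder.
  leading term b: no divisor's leading term divides it; move -5/3b to the remainder.
  leading term 1: no divisor's leading term divides it; move 17/24 to the remainder.
  remainder -⅚b³ - 77/24b² - 5/3b + 17/24 ≠ 0; add k_4 = -⅚b³ - 77/24b² - 5/3b + 17/24 to the basis.

The other S-polynomials (S(h_2,k_3), S(h_1,k_4), S(h_2,k_4), S(k_3,k_4)) all reduce to 0 modulo the current basis, so we have a Gröbner basis.
Inter-reduce: drop elements whose leading term is divisible by another's, tail-reduce, and make monic.
Reduced Gröbner basis: {a + ⅚b² + 3b + 7/6, b³ + 77/20b² + 2b - 17/20}.

These coincide, so the ideals are equal.

Yes, the ideals are equal.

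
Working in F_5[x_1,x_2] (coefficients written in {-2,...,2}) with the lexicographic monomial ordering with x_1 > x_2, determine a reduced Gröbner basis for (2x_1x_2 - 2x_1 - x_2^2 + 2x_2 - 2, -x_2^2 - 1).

f_1 = 2x_1x_2 - 2x_1 - x_2^2 + 2x_2 - 2, LT = x_1x_2.
f_2 = -x_2^2 - 1, LT = x_2^2.

S(f_1,f_2): lcm = x_1x_2^2. S = -x_1x_2 - x_1 + 2x_2^3 + x_2^2 - x_2.
  leading term x_1x_2: subtract (2)·f_1 from -x_1x_2 - x_1 + 2x_2^3 + x_2^2 - x_2 → -2x_1 + 2x_2^3 - 2x_2^2 - 1
  leading term x_1: no divisor's leading term divides it; move -2x_1 to the remainder.
  leading term x_2^3: subtract (-2x_2)·f_2 from 2x_2^3 - 2x_2^2 - 1 → -2x_2^2 - 2x_2 - 1
  leading term x_2^2: subtract (2)·f_2 from -2x_2^2 - 2x_2 - 1 → -2x_2 + 1
  leading term x_2: no divisor's leading term divides it; move -2x_2 to the remainder.
  leading term 1: no divisor's leading term divides it; move 1 to the remainder.
  remainder -2x_1 - 2x_2 + 1 ≠ 0; add g_3 = -2x_1 - 2x_2 + 1 to the basis.

S(f_1,g_3): lcm = x_1x_2. S = -x_1 + x_2^2 - x_2 - 1.
  leading term x_1: subtract (-2)·g_3 from -x_1 + x_2^2 - x_2 - 1 → x_2^2 + 1
  leading term x_2^2: subtract (-1)·f_2 from x_2^2 + 1 → 0
  remainder 0.

S(f_2,g_3): leading monomials are coprime, so the S-polynomial reduces to 0 (Buchberger's first criterion).
Every S-polynomial of the final basis reduces to 0, so we have a Gröbner basis.
Inter-reduce: drop elements whose leading term is divisible by another's, tail-reduce, and make monic.

G = {x_1 + x_2 + 2, x_2^2 + 1}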